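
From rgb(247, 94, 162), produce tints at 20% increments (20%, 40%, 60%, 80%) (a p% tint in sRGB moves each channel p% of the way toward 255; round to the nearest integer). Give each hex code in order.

#f97eb5, #fa9ec7, #fcbfda, #fddfec

20%: (247 + 1.6 = 248.6→249, 94 + 32.2 = 126.2→126, 162 + 18.6 = 180.6→181) → #f97eb5
40%: (247 + 3.2 = 250.2→250, 94 + 64.4 = 158.4→158, 162 + 37.2 = 199.2→199) → #fa9ec7
60%: (247 + 4.8 = 251.8→252, 94 + 96.6 = 190.6→191, 162 + 55.8 = 217.8→218) → #fcbfda
80%: (247 + 6.4 = 253.4→253, 94 + 128.8 = 222.8→223, 162 + 74.4 = 236.4→236) → #fddfec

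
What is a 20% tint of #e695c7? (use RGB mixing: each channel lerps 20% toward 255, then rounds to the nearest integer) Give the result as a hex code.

#e695c7 is rgb(230, 149, 199).
Per channel, c → c + 0.2(255 − c):
  R: 230 + 5 = 235 → 235
  G: 149 + 0.2×(255−149) = 149 + 21.2 = 170.2 → 170
  B: 199 + 0.2×(255−199) = 199 + 11.2 = 210.2 → 210
rgb(235, 170, 210) = #ebaad2.

#ebaad2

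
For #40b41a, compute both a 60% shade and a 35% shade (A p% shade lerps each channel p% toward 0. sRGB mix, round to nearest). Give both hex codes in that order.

#40b41a is rgb(64, 180, 26).
60% shade:
  R: 64 + 0.6×(0−64) = 64 − 38.4 = 25.6 → 26
  G: 180 + 0.6×(0−180) = 180 − 108 = 72 → 72
  B: 26 + 0.6×(0−26) = 26 − 15.6 = 10.4 → 10
  → #1a480a
35% shade:
  R: 64 + 0.35×(0−64) = 64 − 22.4 = 41.6 → 42
  G: 180 − 63 = 117 → 117
  B: 26 + 0.35×(0−26) = 26 − 9.1 = 16.9 → 17
  → #2a7511

#1a480a, #2a7511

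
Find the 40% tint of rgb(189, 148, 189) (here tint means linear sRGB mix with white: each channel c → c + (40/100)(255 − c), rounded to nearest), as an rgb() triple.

A 40% tint moves each channel 40% toward 255:
  R: 189 + 0.4×(255−189) = 189 + 26.4 = 215.4 → 215
  G: 148 + 0.4×(255−148) = 148 + 42.8 = 190.8 → 191
  B: 189 + 0.4×(255−189) = 189 + 26.4 = 215.4 → 215

rgb(215, 191, 215)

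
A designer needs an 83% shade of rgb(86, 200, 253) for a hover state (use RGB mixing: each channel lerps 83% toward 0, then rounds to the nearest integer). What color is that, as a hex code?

#0F222B

An 83% shade moves each channel 83% toward 0:
  R: 86 + 0.83×(0−86) = 86 − 71.38 = 14.62 → 15
  G: 200 − 166 = 34 → 34
  B: 253 + 0.83×(0−253) = 253 − 209.99 = 43.01 → 43
rgb(15, 34, 43) = #0F222B.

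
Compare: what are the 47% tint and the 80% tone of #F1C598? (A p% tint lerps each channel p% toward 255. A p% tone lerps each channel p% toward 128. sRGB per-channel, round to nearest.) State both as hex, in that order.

#F8E0C8, #978E85

#F1C598 is rgb(241, 197, 152).
47% tint:
  R: 241 + 0.47×(255−241) = 241 + 6.58 = 247.58 → 248
  G: 197 + 27.26 = 224.26 → 224
  B: 152 + 48.41 = 200.41 → 200
  → #F8E0C8
80% tone:
  R: 241 − 90.4 = 150.6 → 151
  G: 197 − 55.2 = 141.8 → 142
  B: 152 + 0.8×(128−152) = 152 − 19.2 = 132.8 → 133
  → #978E85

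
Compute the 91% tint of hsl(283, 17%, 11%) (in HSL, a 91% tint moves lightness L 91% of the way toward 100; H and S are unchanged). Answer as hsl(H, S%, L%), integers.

L moves 91% from 11 toward 100: 11 + 80.99 = 91.99 → 92.
H and S are unchanged.

hsl(283, 17%, 92%)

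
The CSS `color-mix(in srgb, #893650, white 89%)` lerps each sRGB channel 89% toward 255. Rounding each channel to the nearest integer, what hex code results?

#F2E9EC

#893650 is rgb(137, 54, 80).
Per channel, c → c + 0.89(255 − c):
  R: 137 + 105.02 = 242.02 → 242
  G: 54 + 0.89×(255−54) = 54 + 178.89 = 232.89 → 233
  B: 80 + 0.89×(255−80) = 80 + 155.75 = 235.75 → 236
rgb(242, 233, 236) = #F2E9EC.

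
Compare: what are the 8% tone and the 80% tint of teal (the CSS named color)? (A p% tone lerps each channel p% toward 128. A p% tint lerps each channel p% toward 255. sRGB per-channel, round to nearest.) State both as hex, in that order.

#0a8080, #cce6e6

CSS teal is rgb(0, 128, 128).
8% tone:
  R: 0 + 0.08×(128−0) = 0 + 10.24 = 10.24 → 10
  G: 128 + 0 = 128 → 128
  B: 128 + 0.08×(128−128) = 128 + 0 = 128 → 128
  → #0a8080
80% tint:
  R: 0 + 204 = 204 → 204
  G: 128 + 0.8×(255−128) = 128 + 101.6 = 229.6 → 230
  B: 128 + 0.8×(255−128) = 128 + 101.6 = 229.6 → 230
  → #cce6e6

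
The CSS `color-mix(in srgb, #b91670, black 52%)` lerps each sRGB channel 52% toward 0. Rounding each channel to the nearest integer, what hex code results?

#b91670 is rgb(185, 22, 112).
Per channel, c → c + 0.52(0 − c):
  R: 185 + 0.52×(0−185) = 185 − 96.2 = 88.8 → 89
  G: 22 + 0.52×(0−22) = 22 − 11.44 = 10.56 → 11
  B: 112 − 58.24 = 53.76 → 54
rgb(89, 11, 54) = #590b36.

#590b36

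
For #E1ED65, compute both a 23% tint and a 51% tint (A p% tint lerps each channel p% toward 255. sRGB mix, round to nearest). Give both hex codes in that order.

#E8F188, #F0F6B4

#E1ED65 is rgb(225, 237, 101).
23% tint:
  R: 225 + 0.23×(255−225) = 225 + 6.9 = 231.9 → 232
  G: 237 + 4.14 = 241.14 → 241
  B: 101 + 0.23×(255−101) = 101 + 35.42 = 136.42 → 136
  → #E8F188
51% tint:
  R: 225 + 15.3 = 240.3 → 240
  G: 237 + 0.51×(255−237) = 237 + 9.18 = 246.18 → 246
  B: 101 + 78.54 = 179.54 → 180
  → #F0F6B4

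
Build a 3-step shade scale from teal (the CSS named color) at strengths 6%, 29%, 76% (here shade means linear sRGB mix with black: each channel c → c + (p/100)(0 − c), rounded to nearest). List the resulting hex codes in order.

CSS teal is rgb(0, 128, 128).
6%: (0→0, 128 − 7.68 = 120.32→120, 128 − 7.68 = 120.32→120) → #007878
29%: (0→0, 128 − 37.12 = 90.88→91, 128 − 37.12 = 90.88→91) → #005B5B
76%: (0→0, 128 − 97.28 = 30.72→31, 128 − 97.28 = 30.72→31) → #001F1F

#007878, #005B5B, #001F1F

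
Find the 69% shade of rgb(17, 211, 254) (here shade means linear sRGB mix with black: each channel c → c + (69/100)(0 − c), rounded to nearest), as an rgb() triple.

rgb(5, 65, 79)

Per channel, c → c + 0.69(0 − c):
  R: 17 + 0.69×(0−17) = 17 − 11.73 = 5.27 → 5
  G: 211 + 0.69×(0−211) = 211 − 145.59 = 65.41 → 65
  B: 254 + 0.69×(0−254) = 254 − 175.26 = 78.74 → 79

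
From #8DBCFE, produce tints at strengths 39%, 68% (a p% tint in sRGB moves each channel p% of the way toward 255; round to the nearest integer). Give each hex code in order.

#B9D6FE, #DBEAFF

#8DBCFE is rgb(141, 188, 254).
39%: (141 + 44.46 = 185.46→185, 188 + 26.13 = 214.13→214, 254→254) → #B9D6FE
68%: (141 + 77.52 = 218.52→219, 188 + 45.56 = 233.56→234, 254 + 0.68 = 254.68→255) → #DBEAFF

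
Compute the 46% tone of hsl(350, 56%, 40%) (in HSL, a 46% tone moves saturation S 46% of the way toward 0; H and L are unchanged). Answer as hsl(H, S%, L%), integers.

S moves 46% from 56 toward 0: 56 − 25.76 = 30.24 → 30.
H and L are unchanged.

hsl(350, 30%, 40%)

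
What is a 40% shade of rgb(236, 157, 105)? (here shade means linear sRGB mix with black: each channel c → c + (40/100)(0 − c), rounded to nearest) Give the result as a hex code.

Per channel, c → c + 0.4(0 − c):
  R: 236 + 0.4×(0−236) = 236 − 94.4 = 141.6 → 142
  G: 157 + 0.4×(0−157) = 157 − 62.8 = 94.2 → 94
  B: 105 + 0.4×(0−105) = 105 − 42 = 63 → 63
rgb(142, 94, 63) = #8E5E3F.

#8E5E3F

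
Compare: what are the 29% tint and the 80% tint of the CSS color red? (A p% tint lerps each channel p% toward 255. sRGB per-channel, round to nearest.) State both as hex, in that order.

CSS red is rgb(255, 0, 0).
29% tint:
  R: 255 + 0 = 255 → 255
  G: 0 + 0.29×(255−0) = 0 + 73.95 = 73.95 → 74
  B: 0 + 0.29×(255−0) = 0 + 73.95 = 73.95 → 74
  → #ff4a4a
80% tint:
  R: 255 + 0.8×(255−255) = 255 + 0 = 255 → 255
  G: 0 + 204 = 204 → 204
  B: 0 + 204 = 204 → 204
  → #ffcccc

#ff4a4a, #ffcccc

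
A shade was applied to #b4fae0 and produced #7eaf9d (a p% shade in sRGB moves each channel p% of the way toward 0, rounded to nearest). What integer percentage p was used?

30%

#b4fae0 is rgb(180, 250, 224); #7eaf9d is rgb(126, 175, 157).
On the G channel (widest range): 175 ≈ 250 + (p/100)(0 − 250), so p ≈ 100×(175 − 250)/(0 − 250) = -7500/-250 = 30.00.
p = 30 reproduces all three channels after rounding.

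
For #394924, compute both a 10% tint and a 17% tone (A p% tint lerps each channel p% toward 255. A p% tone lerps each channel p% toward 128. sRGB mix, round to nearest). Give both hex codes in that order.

#4D5B3A, #455234

#394924 is rgb(57, 73, 36).
10% tint:
  R: 57 + 0.1×(255−57) = 57 + 19.8 = 76.8 → 77
  G: 73 + 0.1×(255−73) = 73 + 18.2 = 91.2 → 91
  B: 36 + 0.1×(255−36) = 36 + 21.9 = 57.9 → 58
  → #4D5B3A
17% tone:
  R: 57 + 0.17×(128−57) = 57 + 12.07 = 69.07 → 69
  G: 73 + 9.35 = 82.35 → 82
  B: 36 + 0.17×(128−36) = 36 + 15.64 = 51.64 → 52
  → #455234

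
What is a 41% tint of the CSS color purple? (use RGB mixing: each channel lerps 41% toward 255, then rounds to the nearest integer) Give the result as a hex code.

#b469b4

CSS purple is rgb(128, 0, 128).
Per channel, c → c + 0.41(255 − c):
  R: 128 + 0.41×(255−128) = 128 + 52.07 = 180.07 → 180
  G: 0 + 0.41×(255−0) = 0 + 104.55 = 104.55 → 105
  B: 128 + 0.41×(255−128) = 128 + 52.07 = 180.07 → 180
rgb(180, 105, 180) = #b469b4.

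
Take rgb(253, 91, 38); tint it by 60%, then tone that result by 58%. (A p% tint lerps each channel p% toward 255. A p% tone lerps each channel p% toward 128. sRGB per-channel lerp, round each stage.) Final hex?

#B59A91

A 60% tint moves each channel 60% toward 255:
  R: 253 + 1.2 = 254.2 → 254
  G: 91 + 98.4 = 189.4 → 189
  B: 38 + 0.6×(255−38) = 38 + 130.2 = 168.2 → 168
After the tint: rgb(254, 189, 168) = #FEBDA8.
A 58% tone moves each channel 58% toward 128:
  R: 254 + 0.58×(128−254) = 254 − 73.08 = 180.92 → 181
  G: 189 + 0.58×(128−189) = 189 − 35.38 = 153.62 → 154
  B: 168 − 23.2 = 144.8 → 145
rgb(181, 154, 145) = #B59A91.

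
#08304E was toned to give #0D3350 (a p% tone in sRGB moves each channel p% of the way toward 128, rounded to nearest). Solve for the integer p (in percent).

#08304E is rgb(8, 48, 78); #0D3350 is rgb(13, 51, 80).
On the R channel (widest range): 13 ≈ 8 + (p/100)(128 − 8), so p ≈ 100×(13 − 8)/(128 − 8) = 500/120 = 4.17.
p = 4 reproduces all three channels after rounding.

4%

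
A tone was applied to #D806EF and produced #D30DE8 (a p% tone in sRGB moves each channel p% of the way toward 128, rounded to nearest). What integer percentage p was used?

#D806EF is rgb(216, 6, 239); #D30DE8 is rgb(211, 13, 232).
On the G channel (widest range): 13 ≈ 6 + (p/100)(128 − 6), so p ≈ 100×(13 − 6)/(128 − 6) = 700/122 = 5.74.
p = 6 reproduces all three channels after rounding.

6%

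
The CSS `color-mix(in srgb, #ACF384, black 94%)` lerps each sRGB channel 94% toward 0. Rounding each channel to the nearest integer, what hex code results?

#ACF384 is rgb(172, 243, 132).
Per channel, c → c + 0.94(0 − c):
  R: 172 + 0.94×(0−172) = 172 − 161.68 = 10.32 → 10
  G: 243 + 0.94×(0−243) = 243 − 228.42 = 14.58 → 15
  B: 132 − 124.08 = 7.92 → 8
rgb(10, 15, 8) = #0A0F08.

#0A0F08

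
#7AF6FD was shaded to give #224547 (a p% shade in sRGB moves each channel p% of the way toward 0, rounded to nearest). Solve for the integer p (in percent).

72%

#7AF6FD is rgb(122, 246, 253); #224547 is rgb(34, 69, 71).
On the B channel (widest range): 71 ≈ 253 + (p/100)(0 − 253), so p ≈ 100×(71 − 253)/(0 − 253) = -18200/-253 = 71.94.
p = 72 reproduces all three channels after rounding.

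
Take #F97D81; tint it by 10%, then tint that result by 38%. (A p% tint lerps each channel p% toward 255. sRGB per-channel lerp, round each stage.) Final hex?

#F97D81 is rgb(249, 125, 129).
A 10% tint moves each channel 10% toward 255:
  R: 249 + 0.1×(255−249) = 249 + 0.6 = 249.6 → 250
  G: 125 + 13 = 138 → 138
  B: 129 + 12.6 = 141.6 → 142
After the tint: rgb(250, 138, 142) = #FA8A8E.
A 38% tint moves each channel 38% toward 255:
  R: 250 + 0.38×(255−250) = 250 + 1.9 = 251.9 → 252
  G: 138 + 44.46 = 182.46 → 182
  B: 142 + 42.94 = 184.94 → 185
rgb(252, 182, 185) = #FCB6B9.

#FCB6B9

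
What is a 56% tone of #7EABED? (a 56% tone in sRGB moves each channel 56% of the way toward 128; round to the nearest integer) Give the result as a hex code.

#7F93B0

#7EABED is rgb(126, 171, 237).
A 56% tone moves each channel 56% toward 128:
  R: 126 + 0.56×(128−126) = 126 + 1.12 = 127.12 → 127
  G: 171 − 24.08 = 146.92 → 147
  B: 237 + 0.56×(128−237) = 237 − 61.04 = 175.96 → 176
rgb(127, 147, 176) = #7F93B0.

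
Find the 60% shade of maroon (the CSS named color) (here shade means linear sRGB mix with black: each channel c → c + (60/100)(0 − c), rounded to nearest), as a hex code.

CSS maroon is rgb(128, 0, 0).
Per channel, c → c + 0.6(0 − c):
  R: 128 + 0.6×(0−128) = 128 − 76.8 = 51.2 → 51
  G: 0 + 0.6×(0−0) = 0 + 0 = 0 → 0
  B: 0 + 0 = 0 → 0
rgb(51, 0, 0) = #330000.

#330000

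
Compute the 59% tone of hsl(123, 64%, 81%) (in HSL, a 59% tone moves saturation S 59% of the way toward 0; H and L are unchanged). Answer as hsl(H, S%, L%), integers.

S moves 59% from 64 toward 0: 64 − 37.76 = 26.24 → 26.
H and L are unchanged.

hsl(123, 26%, 81%)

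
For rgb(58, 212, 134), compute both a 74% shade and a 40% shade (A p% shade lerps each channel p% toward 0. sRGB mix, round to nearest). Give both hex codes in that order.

#0f3723, #237f50

74% shade:
  R: 58 − 42.92 = 15.08 → 15
  G: 212 + 0.74×(0−212) = 212 − 156.88 = 55.12 → 55
  B: 134 + 0.74×(0−134) = 134 − 99.16 = 34.84 → 35
  → #0f3723
40% shade:
  R: 58 + 0.4×(0−58) = 58 − 23.2 = 34.8 → 35
  G: 212 + 0.4×(0−212) = 212 − 84.8 = 127.2 → 127
  B: 134 + 0.4×(0−134) = 134 − 53.6 = 80.4 → 80
  → #237f50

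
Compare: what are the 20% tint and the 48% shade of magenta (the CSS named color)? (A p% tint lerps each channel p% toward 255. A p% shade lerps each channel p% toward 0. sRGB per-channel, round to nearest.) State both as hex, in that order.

#ff33ff, #850085

CSS magenta is rgb(255, 0, 255).
20% tint:
  R: 255 + 0 = 255 → 255
  G: 0 + 0.2×(255−0) = 0 + 51 = 51 → 51
  B: 255 + 0 = 255 → 255
  → #ff33ff
48% shade:
  R: 255 − 122.4 = 132.6 → 133
  G: 0 + 0.48×(0−0) = 0 + 0 = 0 → 0
  B: 255 − 122.4 = 132.6 → 133
  → #850085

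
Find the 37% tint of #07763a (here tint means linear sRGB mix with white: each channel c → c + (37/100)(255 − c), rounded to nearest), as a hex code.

#63a983

#07763a is rgb(7, 118, 58).
Per channel, c → c + 0.37(255 − c):
  R: 7 + 0.37×(255−7) = 7 + 91.76 = 98.76 → 99
  G: 118 + 0.37×(255−118) = 118 + 50.69 = 168.69 → 169
  B: 58 + 0.37×(255−58) = 58 + 72.89 = 130.89 → 131
rgb(99, 169, 131) = #63a983.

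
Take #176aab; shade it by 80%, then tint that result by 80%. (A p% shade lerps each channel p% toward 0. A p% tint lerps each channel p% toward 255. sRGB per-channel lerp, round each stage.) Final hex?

#cdd0d3

#176aab is rgb(23, 106, 171).
Lerp each channel 80% toward 0:
  R: 23 − 18.4 = 4.6 → 5
  G: 106 + 0.8×(0−106) = 106 − 84.8 = 21.2 → 21
  B: 171 + 0.8×(0−171) = 171 − 136.8 = 34.2 → 34
After the shade: rgb(5, 21, 34) = #051522.
An 80% tint moves each channel 80% toward 255:
  R: 5 + 0.8×(255−5) = 5 + 200 = 205 → 205
  G: 21 + 187.2 = 208.2 → 208
  B: 34 + 176.8 = 210.8 → 211
rgb(205, 208, 211) = #cdd0d3.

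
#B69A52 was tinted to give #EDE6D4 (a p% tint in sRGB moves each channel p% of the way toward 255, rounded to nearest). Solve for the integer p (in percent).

75%

#B69A52 is rgb(182, 154, 82); #EDE6D4 is rgb(237, 230, 212).
On the B channel (widest range): 212 ≈ 82 + (p/100)(255 − 82), so p ≈ 100×(212 − 82)/(255 − 82) = 13000/173 = 75.14.
p = 75 reproduces all three channels after rounding.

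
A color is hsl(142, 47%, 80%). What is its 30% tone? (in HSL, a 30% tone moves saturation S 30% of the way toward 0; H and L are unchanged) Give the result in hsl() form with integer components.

hsl(142, 33%, 80%)

S moves 30% from 47 toward 0: 47 − 14.1 = 32.9 → 33.
H and L are unchanged.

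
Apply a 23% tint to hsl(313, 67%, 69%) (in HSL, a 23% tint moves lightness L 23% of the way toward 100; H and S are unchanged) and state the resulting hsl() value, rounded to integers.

L moves 23% from 69 toward 100: 69 + 7.13 = 76.13 → 76.
H and S are unchanged.

hsl(313, 67%, 76%)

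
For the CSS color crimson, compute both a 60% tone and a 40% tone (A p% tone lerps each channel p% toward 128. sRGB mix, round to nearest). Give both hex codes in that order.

CSS crimson is rgb(220, 20, 60).
60% tone:
  R: 220 + 0.6×(128−220) = 220 − 55.2 = 164.8 → 165
  G: 20 + 64.8 = 84.8 → 85
  B: 60 + 40.8 = 100.8 → 101
  → #A55565
40% tone:
  R: 220 − 36.8 = 183.2 → 183
  G: 20 + 0.4×(128−20) = 20 + 43.2 = 63.2 → 63
  B: 60 + 0.4×(128−60) = 60 + 27.2 = 87.2 → 87
  → #B73F57

#A55565, #B73F57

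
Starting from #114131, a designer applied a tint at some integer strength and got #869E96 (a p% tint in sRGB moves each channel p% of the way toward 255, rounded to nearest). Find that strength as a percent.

#114131 is rgb(17, 65, 49); #869E96 is rgb(134, 158, 150).
On the R channel (widest range): 134 ≈ 17 + (p/100)(255 − 17), so p ≈ 100×(134 − 17)/(255 − 17) = 11700/238 = 49.16.
p = 49 reproduces all three channels after rounding.

49%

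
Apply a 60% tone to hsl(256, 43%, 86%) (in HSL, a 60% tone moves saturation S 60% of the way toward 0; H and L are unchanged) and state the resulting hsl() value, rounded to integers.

S moves 60% from 43 toward 0: 43 − 25.8 = 17.2 → 17.
H and L are unchanged.

hsl(256, 17%, 86%)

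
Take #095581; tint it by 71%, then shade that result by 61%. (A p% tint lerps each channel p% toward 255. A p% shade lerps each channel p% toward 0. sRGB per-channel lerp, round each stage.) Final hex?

#485055

#095581 is rgb(9, 85, 129).
Per channel, c → c + 0.71(255 − c):
  R: 9 + 174.66 = 183.66 → 184
  G: 85 + 0.71×(255−85) = 85 + 120.7 = 205.7 → 206
  B: 129 + 89.46 = 218.46 → 218
After the tint: rgb(184, 206, 218) = #B8CEDA.
Lerp each channel 61% toward 0:
  R: 184 − 112.24 = 71.76 → 72
  G: 206 + 0.61×(0−206) = 206 − 125.66 = 80.34 → 80
  B: 218 + 0.61×(0−218) = 218 − 132.98 = 85.02 → 85
rgb(72, 80, 85) = #485055.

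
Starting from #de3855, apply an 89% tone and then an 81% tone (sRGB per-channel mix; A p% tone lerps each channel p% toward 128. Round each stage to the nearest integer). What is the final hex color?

#de3855 is rgb(222, 56, 85).
An 89% tone moves each channel 89% toward 128:
  R: 222 − 83.66 = 138.34 → 138
  G: 56 + 64.08 = 120.08 → 120
  B: 85 + 0.89×(128−85) = 85 + 38.27 = 123.27 → 123
After the tone: rgb(138, 120, 123) = #8a787b.
Per channel, c → c + 0.81(128 − c):
  R: 138 − 8.1 = 129.9 → 130
  G: 120 + 6.48 = 126.48 → 126
  B: 123 + 0.81×(128−123) = 123 + 4.05 = 127.05 → 127
rgb(130, 126, 127) = #827e7f.

#827e7f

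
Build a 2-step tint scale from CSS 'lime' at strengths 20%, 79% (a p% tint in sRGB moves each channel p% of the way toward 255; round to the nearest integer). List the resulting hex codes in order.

CSS lime is rgb(0, 255, 0).
20%: (0 + 51 = 51→51, 255→255, 0 + 51 = 51→51) → #33FF33
79%: (0 + 201.45 = 201.45→201, 255→255, 0 + 201.45 = 201.45→201) → #C9FFC9

#33FF33, #C9FFC9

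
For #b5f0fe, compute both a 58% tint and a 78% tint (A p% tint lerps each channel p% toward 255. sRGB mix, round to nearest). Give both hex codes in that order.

#e0f9ff, #effcff

#b5f0fe is rgb(181, 240, 254).
58% tint:
  R: 181 + 0.58×(255−181) = 181 + 42.92 = 223.92 → 224
  G: 240 + 8.7 = 248.7 → 249
  B: 254 + 0.58×(255−254) = 254 + 0.58 = 254.58 → 255
  → #e0f9ff
78% tint:
  R: 181 + 0.78×(255−181) = 181 + 57.72 = 238.72 → 239
  G: 240 + 11.7 = 251.7 → 252
  B: 254 + 0.78×(255−254) = 254 + 0.78 = 254.78 → 255
  → #effcff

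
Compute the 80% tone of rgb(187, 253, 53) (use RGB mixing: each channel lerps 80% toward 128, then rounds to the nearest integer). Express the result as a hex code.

#8C9971

Lerp each channel 80% toward 128:
  R: 187 + 0.8×(128−187) = 187 − 47.2 = 139.8 → 140
  G: 253 + 0.8×(128−253) = 253 − 100 = 153 → 153
  B: 53 + 0.8×(128−53) = 53 + 60 = 113 → 113
rgb(140, 153, 113) = #8C9971.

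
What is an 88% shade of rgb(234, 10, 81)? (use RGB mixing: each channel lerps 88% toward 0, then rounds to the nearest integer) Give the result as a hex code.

#1C010A

An 88% shade moves each channel 88% toward 0:
  R: 234 − 205.92 = 28.08 → 28
  G: 10 + 0.88×(0−10) = 10 − 8.8 = 1.2 → 1
  B: 81 + 0.88×(0−81) = 81 − 71.28 = 9.72 → 10
rgb(28, 1, 10) = #1C010A.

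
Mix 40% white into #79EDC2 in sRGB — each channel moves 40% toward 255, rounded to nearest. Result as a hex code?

#79EDC2 is rgb(121, 237, 194).
A 40% tint moves each channel 40% toward 255:
  R: 121 + 0.4×(255−121) = 121 + 53.6 = 174.6 → 175
  G: 237 + 7.2 = 244.2 → 244
  B: 194 + 0.4×(255−194) = 194 + 24.4 = 218.4 → 218
rgb(175, 244, 218) = #AFF4DA.

#AFF4DA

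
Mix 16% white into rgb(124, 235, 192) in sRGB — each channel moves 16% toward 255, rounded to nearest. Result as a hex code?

A 16% tint moves each channel 16% toward 255:
  R: 124 + 0.16×(255−124) = 124 + 20.96 = 144.96 → 145
  G: 235 + 0.16×(255−235) = 235 + 3.2 = 238.2 → 238
  B: 192 + 10.08 = 202.08 → 202
rgb(145, 238, 202) = #91eeca.

#91eeca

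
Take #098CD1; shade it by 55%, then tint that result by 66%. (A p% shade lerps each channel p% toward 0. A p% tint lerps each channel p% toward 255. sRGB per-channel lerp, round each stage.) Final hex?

#AABEC8

#098CD1 is rgb(9, 140, 209).
A 55% shade moves each channel 55% toward 0:
  R: 9 + 0.55×(0−9) = 9 − 4.95 = 4.05 → 4
  G: 140 + 0.55×(0−140) = 140 − 77 = 63 → 63
  B: 209 + 0.55×(0−209) = 209 − 114.95 = 94.05 → 94
After the shade: rgb(4, 63, 94) = #043F5E.
Per channel, c → c + 0.66(255 − c):
  R: 4 + 165.66 = 169.66 → 170
  G: 63 + 0.66×(255−63) = 63 + 126.72 = 189.72 → 190
  B: 94 + 0.66×(255−94) = 94 + 106.26 = 200.26 → 200
rgb(170, 190, 200) = #AABEC8.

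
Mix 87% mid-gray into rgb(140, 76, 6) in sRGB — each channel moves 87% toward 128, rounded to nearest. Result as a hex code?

#827970

Lerp each channel 87% toward 128:
  R: 140 − 10.44 = 129.56 → 130
  G: 76 + 0.87×(128−76) = 76 + 45.24 = 121.24 → 121
  B: 6 + 106.14 = 112.14 → 112
rgb(130, 121, 112) = #827970.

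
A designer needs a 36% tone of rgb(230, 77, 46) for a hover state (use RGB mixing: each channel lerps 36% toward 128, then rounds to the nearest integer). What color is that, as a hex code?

#c15f4c

Per channel, c → c + 0.36(128 − c):
  R: 230 − 36.72 = 193.28 → 193
  G: 77 + 0.36×(128−77) = 77 + 18.36 = 95.36 → 95
  B: 46 + 0.36×(128−46) = 46 + 29.52 = 75.52 → 76
rgb(193, 95, 76) = #c15f4c.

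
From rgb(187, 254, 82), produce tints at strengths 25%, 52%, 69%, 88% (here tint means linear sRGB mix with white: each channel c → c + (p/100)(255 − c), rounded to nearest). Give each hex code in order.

#CCFE7D, #DEFFAC, #EAFFC9, #F7FFEA

25%: (187 + 17 = 204→204, 254→254, 82 + 43.25 = 125.25→125) → #CCFE7D
52%: (187 + 35.36 = 222.36→222, 254 + 0.52 = 254.52→255, 82 + 89.96 = 171.96→172) → #DEFFAC
69%: (187 + 46.92 = 233.92→234, 254 + 0.69 = 254.69→255, 82 + 119.37 = 201.37→201) → #EAFFC9
88%: (187 + 59.84 = 246.84→247, 254 + 0.88 = 254.88→255, 82 + 152.24 = 234.24→234) → #F7FFEA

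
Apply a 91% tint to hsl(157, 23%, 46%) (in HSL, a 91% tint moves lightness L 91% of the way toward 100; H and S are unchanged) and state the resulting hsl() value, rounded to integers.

hsl(157, 23%, 95%)

L moves 91% from 46 toward 100: 46 + 49.14 = 95.14 → 95.
H and S are unchanged.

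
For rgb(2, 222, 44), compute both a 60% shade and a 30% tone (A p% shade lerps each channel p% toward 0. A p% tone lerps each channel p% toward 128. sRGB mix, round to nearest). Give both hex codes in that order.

#015912, #28C245

60% shade:
  R: 2 − 1.2 = 0.8 → 1
  G: 222 + 0.6×(0−222) = 222 − 133.2 = 88.8 → 89
  B: 44 + 0.6×(0−44) = 44 − 26.4 = 17.6 → 18
  → #015912
30% tone:
  R: 2 + 37.8 = 39.8 → 40
  G: 222 + 0.3×(128−222) = 222 − 28.2 = 193.8 → 194
  B: 44 + 0.3×(128−44) = 44 + 25.2 = 69.2 → 69
  → #28C245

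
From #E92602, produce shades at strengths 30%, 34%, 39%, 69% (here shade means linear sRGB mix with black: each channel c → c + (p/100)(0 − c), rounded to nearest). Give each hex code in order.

#E92602 is rgb(233, 38, 2).
30%: (233 − 69.9 = 163.1→163, 38 − 11.4 = 26.6→27, 2 − 0.6 = 1.4→1) → #A31B01
34%: (233 − 79.22 = 153.78→154, 38 − 12.92 = 25.08→25, 2 − 0.68 = 1.32→1) → #9A1901
39%: (233 − 90.87 = 142.13→142, 38 − 14.82 = 23.18→23, 2 − 0.78 = 1.22→1) → #8E1701
69%: (233 − 160.77 = 72.23→72, 38 − 26.22 = 11.78→12, 2 − 1.38 = 0.62→1) → #480C01

#A31B01, #9A1901, #8E1701, #480C01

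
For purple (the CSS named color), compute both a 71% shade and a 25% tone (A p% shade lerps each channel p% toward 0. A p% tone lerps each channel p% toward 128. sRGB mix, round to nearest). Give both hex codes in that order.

CSS purple is rgb(128, 0, 128).
71% shade:
  R: 128 + 0.71×(0−128) = 128 − 90.88 = 37.12 → 37
  G: 0 + 0.71×(0−0) = 0 + 0 = 0 → 0
  B: 128 + 0.71×(0−128) = 128 − 90.88 = 37.12 → 37
  → #250025
25% tone:
  R: 128 + 0.25×(128−128) = 128 + 0 = 128 → 128
  G: 0 + 32 = 32 → 32
  B: 128 + 0.25×(128−128) = 128 + 0 = 128 → 128
  → #802080

#250025, #802080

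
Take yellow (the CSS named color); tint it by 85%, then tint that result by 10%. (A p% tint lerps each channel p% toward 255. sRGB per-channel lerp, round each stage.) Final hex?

CSS yellow is rgb(255, 255, 0).
Per channel, c → c + 0.85(255 − c):
  R: 255 + 0 = 255 → 255
  G: 255 + 0.85×(255−255) = 255 + 0 = 255 → 255
  B: 0 + 0.85×(255−0) = 0 + 216.75 = 216.75 → 217
After the tint: rgb(255, 255, 217) = #FFFFD9.
Lerp each channel 10% toward 255:
  R: 255 + 0.1×(255−255) = 255 + 0 = 255 → 255
  G: 255 + 0 = 255 → 255
  B: 217 + 3.8 = 220.8 → 221
rgb(255, 255, 221) = #FFFFDD.

#FFFFDD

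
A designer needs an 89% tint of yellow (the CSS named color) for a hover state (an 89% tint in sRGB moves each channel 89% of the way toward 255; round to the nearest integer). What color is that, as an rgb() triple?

CSS yellow is rgb(255, 255, 0).
An 89% tint moves each channel 89% toward 255:
  R: 255 + 0.89×(255−255) = 255 + 0 = 255 → 255
  G: 255 + 0.89×(255−255) = 255 + 0 = 255 → 255
  B: 0 + 226.95 = 226.95 → 227

rgb(255, 255, 227)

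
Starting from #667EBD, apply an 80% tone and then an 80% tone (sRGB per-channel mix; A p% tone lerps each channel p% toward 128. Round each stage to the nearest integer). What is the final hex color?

#667EBD is rgb(102, 126, 189).
Per channel, c → c + 0.8(128 − c):
  R: 102 + 0.8×(128−102) = 102 + 20.8 = 122.8 → 123
  G: 126 + 0.8×(128−126) = 126 + 1.6 = 127.6 → 128
  B: 189 + 0.8×(128−189) = 189 − 48.8 = 140.2 → 140
After the tone: rgb(123, 128, 140) = #7B808C.
Per channel, c → c + 0.8(128 − c):
  R: 123 + 0.8×(128−123) = 123 + 4 = 127 → 127
  G: 128 + 0 = 128 → 128
  B: 140 + 0.8×(128−140) = 140 − 9.6 = 130.4 → 130
rgb(127, 128, 130) = #7F8082.

#7F8082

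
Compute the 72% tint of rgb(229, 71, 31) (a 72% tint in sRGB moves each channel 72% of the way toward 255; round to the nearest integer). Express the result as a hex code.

#F8CBC0

Lerp each channel 72% toward 255:
  R: 229 + 0.72×(255−229) = 229 + 18.72 = 247.72 → 248
  G: 71 + 0.72×(255−71) = 71 + 132.48 = 203.48 → 203
  B: 31 + 0.72×(255−31) = 31 + 161.28 = 192.28 → 192
rgb(248, 203, 192) = #F8CBC0.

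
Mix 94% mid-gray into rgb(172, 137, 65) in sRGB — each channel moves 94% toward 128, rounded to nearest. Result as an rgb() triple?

rgb(131, 129, 124)

Lerp each channel 94% toward 128:
  R: 172 + 0.94×(128−172) = 172 − 41.36 = 130.64 → 131
  G: 137 + 0.94×(128−137) = 137 − 8.46 = 128.54 → 129
  B: 65 + 59.22 = 124.22 → 124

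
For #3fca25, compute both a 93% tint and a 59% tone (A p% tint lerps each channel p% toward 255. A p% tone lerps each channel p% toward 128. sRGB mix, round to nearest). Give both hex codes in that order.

#3fca25 is rgb(63, 202, 37).
93% tint:
  R: 63 + 178.56 = 241.56 → 242
  G: 202 + 0.93×(255−202) = 202 + 49.29 = 251.29 → 251
  B: 37 + 0.93×(255−37) = 37 + 202.74 = 239.74 → 240
  → #f2fbf0
59% tone:
  R: 63 + 0.59×(128−63) = 63 + 38.35 = 101.35 → 101
  G: 202 + 0.59×(128−202) = 202 − 43.66 = 158.34 → 158
  B: 37 + 0.59×(128−37) = 37 + 53.69 = 90.69 → 91
  → #659e5b

#f2fbf0, #659e5b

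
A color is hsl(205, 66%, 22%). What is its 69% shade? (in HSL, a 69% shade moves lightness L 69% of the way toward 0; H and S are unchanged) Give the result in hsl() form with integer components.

L moves 69% from 22 toward 0: 22 − 15.18 = 6.82 → 7.
H and S are unchanged.

hsl(205, 66%, 7%)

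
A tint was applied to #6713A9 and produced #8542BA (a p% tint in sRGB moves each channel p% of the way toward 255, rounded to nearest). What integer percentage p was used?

20%

#6713A9 is rgb(103, 19, 169); #8542BA is rgb(133, 66, 186).
On the G channel (widest range): 66 ≈ 19 + (p/100)(255 − 19), so p ≈ 100×(66 − 19)/(255 − 19) = 4700/236 = 19.92.
p = 20 reproduces all three channels after rounding.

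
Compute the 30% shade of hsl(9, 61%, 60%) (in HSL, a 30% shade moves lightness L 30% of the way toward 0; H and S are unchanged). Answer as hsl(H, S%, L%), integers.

hsl(9, 61%, 42%)

L moves 30% from 60 toward 0: 60 − 18 = 42 → 42.
H and S are unchanged.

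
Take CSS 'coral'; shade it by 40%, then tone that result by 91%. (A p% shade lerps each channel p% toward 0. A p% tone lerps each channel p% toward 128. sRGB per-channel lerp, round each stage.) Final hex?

#827B79

CSS coral is rgb(255, 127, 80).
Lerp each channel 40% toward 0:
  R: 255 + 0.4×(0−255) = 255 − 102 = 153 → 153
  G: 127 + 0.4×(0−127) = 127 − 50.8 = 76.2 → 76
  B: 80 − 32 = 48 → 48
After the shade: rgb(153, 76, 48) = #994C30.
Lerp each channel 91% toward 128:
  R: 153 − 22.75 = 130.25 → 130
  G: 76 + 47.32 = 123.32 → 123
  B: 48 + 0.91×(128−48) = 48 + 72.8 = 120.8 → 121
rgb(130, 123, 121) = #827B79.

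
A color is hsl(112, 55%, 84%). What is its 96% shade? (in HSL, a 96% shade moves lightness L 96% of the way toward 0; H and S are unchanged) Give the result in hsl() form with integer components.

hsl(112, 55%, 3%)

L moves 96% from 84 toward 0: 84 − 80.64 = 3.36 → 3.
H and S are unchanged.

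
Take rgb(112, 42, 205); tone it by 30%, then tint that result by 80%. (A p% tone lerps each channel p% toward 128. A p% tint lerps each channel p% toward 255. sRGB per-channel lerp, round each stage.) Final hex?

A 30% tone moves each channel 30% toward 128:
  R: 112 + 4.8 = 116.8 → 117
  G: 42 + 25.8 = 67.8 → 68
  B: 205 − 23.1 = 181.9 → 182
After the tone: rgb(117, 68, 182) = #7544B6.
Lerp each channel 80% toward 255:
  R: 117 + 0.8×(255−117) = 117 + 110.4 = 227.4 → 227
  G: 68 + 149.6 = 217.6 → 218
  B: 182 + 58.4 = 240.4 → 240
rgb(227, 218, 240) = #E3DAF0.

#E3DAF0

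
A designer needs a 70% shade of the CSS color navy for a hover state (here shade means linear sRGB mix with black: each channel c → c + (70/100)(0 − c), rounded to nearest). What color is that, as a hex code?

CSS navy is rgb(0, 0, 128).
Lerp each channel 70% toward 0:
  R: 0 + 0.7×(0−0) = 0 + 0 = 0 → 0
  G: 0 + 0.7×(0−0) = 0 + 0 = 0 → 0
  B: 128 + 0.7×(0−128) = 128 − 89.6 = 38.4 → 38
rgb(0, 0, 38) = #000026.

#000026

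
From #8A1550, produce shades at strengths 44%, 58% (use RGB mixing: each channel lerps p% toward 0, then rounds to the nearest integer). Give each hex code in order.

#4D0C2D, #3A0922

#8A1550 is rgb(138, 21, 80).
44%: (138 − 60.72 = 77.28→77, 21 − 9.24 = 11.76→12, 80 − 35.2 = 44.8→45) → #4D0C2D
58%: (138 − 80.04 = 57.96→58, 21 − 12.18 = 8.82→9, 80 − 46.4 = 33.6→34) → #3A0922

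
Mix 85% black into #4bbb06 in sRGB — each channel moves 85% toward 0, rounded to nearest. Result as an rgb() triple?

rgb(11, 28, 1)

#4bbb06 is rgb(75, 187, 6).
Lerp each channel 85% toward 0:
  R: 75 + 0.85×(0−75) = 75 − 63.75 = 11.25 → 11
  G: 187 + 0.85×(0−187) = 187 − 158.95 = 28.05 → 28
  B: 6 − 5.1 = 0.9 → 1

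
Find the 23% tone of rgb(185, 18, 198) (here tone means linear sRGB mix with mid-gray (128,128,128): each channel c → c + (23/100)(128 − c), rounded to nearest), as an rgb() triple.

rgb(172, 43, 182)

Per channel, c → c + 0.23(128 − c):
  R: 185 − 13.11 = 171.89 → 172
  G: 18 + 0.23×(128−18) = 18 + 25.3 = 43.3 → 43
  B: 198 − 16.1 = 181.9 → 182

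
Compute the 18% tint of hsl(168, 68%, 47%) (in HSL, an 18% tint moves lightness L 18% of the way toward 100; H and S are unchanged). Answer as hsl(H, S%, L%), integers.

hsl(168, 68%, 57%)

L moves 18% from 47 toward 100: 47 + 9.54 = 56.54 → 57.
H and S are unchanged.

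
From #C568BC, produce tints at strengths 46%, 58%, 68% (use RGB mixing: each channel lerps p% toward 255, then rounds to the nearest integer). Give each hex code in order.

#E0ADDB, #E7C0E3, #ECCFEA

#C568BC is rgb(197, 104, 188).
46%: (197 + 26.68 = 223.68→224, 104 + 69.46 = 173.46→173, 188 + 30.82 = 218.82→219) → #E0ADDB
58%: (197 + 33.64 = 230.64→231, 104 + 87.58 = 191.58→192, 188 + 38.86 = 226.86→227) → #E7C0E3
68%: (197 + 39.44 = 236.44→236, 104 + 102.68 = 206.68→207, 188 + 45.56 = 233.56→234) → #ECCFEA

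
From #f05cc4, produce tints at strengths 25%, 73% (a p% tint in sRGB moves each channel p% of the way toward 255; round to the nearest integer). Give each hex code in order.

#f05cc4 is rgb(240, 92, 196).
25%: (240 + 3.75 = 243.75→244, 92 + 40.75 = 132.75→133, 196 + 14.75 = 210.75→211) → #f485d3
73%: (240 + 10.95 = 250.95→251, 92 + 118.99 = 210.99→211, 196 + 43.07 = 239.07→239) → #fbd3ef

#f485d3, #fbd3ef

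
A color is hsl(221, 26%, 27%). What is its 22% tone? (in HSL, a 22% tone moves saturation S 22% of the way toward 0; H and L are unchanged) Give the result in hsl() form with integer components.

S moves 22% from 26 toward 0: 26 − 5.72 = 20.28 → 20.
H and L are unchanged.

hsl(221, 20%, 27%)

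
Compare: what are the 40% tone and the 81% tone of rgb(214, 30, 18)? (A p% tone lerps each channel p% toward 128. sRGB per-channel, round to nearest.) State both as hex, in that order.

#b4453e, #906d6b

40% tone:
  R: 214 + 0.4×(128−214) = 214 − 34.4 = 179.6 → 180
  G: 30 + 0.4×(128−30) = 30 + 39.2 = 69.2 → 69
  B: 18 + 44 = 62 → 62
  → #b4453e
81% tone:
  R: 214 − 69.66 = 144.34 → 144
  G: 30 + 0.81×(128−30) = 30 + 79.38 = 109.38 → 109
  B: 18 + 89.1 = 107.1 → 107
  → #906d6b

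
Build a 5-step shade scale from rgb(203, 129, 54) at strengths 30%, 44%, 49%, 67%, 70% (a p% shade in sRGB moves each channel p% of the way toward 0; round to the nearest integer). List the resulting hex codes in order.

30%: (203 − 60.9 = 142.1→142, 129 − 38.7 = 90.3→90, 54 − 16.2 = 37.8→38) → #8E5A26
44%: (203 − 89.32 = 113.68→114, 129 − 56.76 = 72.24→72, 54 − 23.76 = 30.24→30) → #72481E
49%: (203 − 99.47 = 103.53→104, 129 − 63.21 = 65.79→66, 54 − 26.46 = 27.54→28) → #68421C
67%: (203 − 136.01 = 66.99→67, 129 − 86.43 = 42.57→43, 54 − 36.18 = 17.82→18) → #432B12
70%: (203 − 142.1 = 60.9→61, 129 − 90.3 = 38.7→39, 54 − 37.8 = 16.2→16) → #3D2710

#8E5A26, #72481E, #68421C, #432B12, #3D2710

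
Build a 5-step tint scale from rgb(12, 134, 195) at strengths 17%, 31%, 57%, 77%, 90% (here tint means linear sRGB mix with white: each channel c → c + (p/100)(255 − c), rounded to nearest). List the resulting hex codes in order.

17%: (12 + 41.31 = 53.31→53, 134 + 20.57 = 154.57→155, 195 + 10.2 = 205.2→205) → #359BCD
31%: (12 + 75.33 = 87.33→87, 134 + 37.51 = 171.51→172, 195 + 18.6 = 213.6→214) → #57ACD6
57%: (12 + 138.51 = 150.51→151, 134 + 68.97 = 202.97→203, 195 + 34.2 = 229.2→229) → #97CBE5
77%: (12 + 187.11 = 199.11→199, 134 + 93.17 = 227.17→227, 195 + 46.2 = 241.2→241) → #C7E3F1
90%: (12 + 218.7 = 230.7→231, 134 + 108.9 = 242.9→243, 195 + 54 = 249→249) → #E7F3F9

#359BCD, #57ACD6, #97CBE5, #C7E3F1, #E7F3F9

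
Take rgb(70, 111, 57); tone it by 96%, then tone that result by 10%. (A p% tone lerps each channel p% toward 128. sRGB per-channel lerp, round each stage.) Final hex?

#7e7f7d

Per channel, c → c + 0.96(128 − c):
  R: 70 + 0.96×(128−70) = 70 + 55.68 = 125.68 → 126
  G: 111 + 16.32 = 127.32 → 127
  B: 57 + 68.16 = 125.16 → 125
After the tone: rgb(126, 127, 125) = #7e7f7d.
Lerp each channel 10% toward 128:
  R: 126 + 0.1×(128−126) = 126 + 0.2 = 126.2 → 126
  G: 127 + 0.1×(128−127) = 127 + 0.1 = 127.1 → 127
  B: 125 + 0.1×(128−125) = 125 + 0.3 = 125.3 → 125
rgb(126, 127, 125) = #7e7f7d.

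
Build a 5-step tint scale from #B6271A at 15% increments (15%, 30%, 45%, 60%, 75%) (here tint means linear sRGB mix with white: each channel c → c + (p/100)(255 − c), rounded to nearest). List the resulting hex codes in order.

#C1473C, #CC685F, #D78881, #E2A9A3, #EDC9C6

#B6271A is rgb(182, 39, 26).
15%: (182 + 10.95 = 192.95→193, 39 + 32.4 = 71.4→71, 26 + 34.35 = 60.35→60) → #C1473C
30%: (182 + 21.9 = 203.9→204, 39 + 64.8 = 103.8→104, 26 + 68.7 = 94.7→95) → #CC685F
45%: (182 + 32.85 = 214.85→215, 39 + 97.2 = 136.2→136, 26 + 103.05 = 129.05→129) → #D78881
60%: (182 + 43.8 = 225.8→226, 39 + 129.6 = 168.6→169, 26 + 137.4 = 163.4→163) → #E2A9A3
75%: (182 + 54.75 = 236.75→237, 39 + 162 = 201→201, 26 + 171.75 = 197.75→198) → #EDC9C6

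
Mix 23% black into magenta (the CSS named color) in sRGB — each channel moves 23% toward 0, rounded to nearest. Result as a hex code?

CSS magenta is rgb(255, 0, 255).
Lerp each channel 23% toward 0:
  R: 255 − 58.65 = 196.35 → 196
  G: 0 + 0 = 0 → 0
  B: 255 + 0.23×(0−255) = 255 − 58.65 = 196.35 → 196
rgb(196, 0, 196) = #c400c4.

#c400c4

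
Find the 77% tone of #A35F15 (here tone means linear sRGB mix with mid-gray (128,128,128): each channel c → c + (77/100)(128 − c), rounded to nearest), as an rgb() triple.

#A35F15 is rgb(163, 95, 21).
Lerp each channel 77% toward 128:
  R: 163 − 26.95 = 136.05 → 136
  G: 95 + 0.77×(128−95) = 95 + 25.41 = 120.41 → 120
  B: 21 + 82.39 = 103.39 → 103

rgb(136, 120, 103)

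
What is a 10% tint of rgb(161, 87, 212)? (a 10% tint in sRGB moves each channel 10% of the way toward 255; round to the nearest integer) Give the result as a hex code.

#aa68d8

Lerp each channel 10% toward 255:
  R: 161 + 0.1×(255−161) = 161 + 9.4 = 170.4 → 170
  G: 87 + 0.1×(255−87) = 87 + 16.8 = 103.8 → 104
  B: 212 + 4.3 = 216.3 → 216
rgb(170, 104, 216) = #aa68d8.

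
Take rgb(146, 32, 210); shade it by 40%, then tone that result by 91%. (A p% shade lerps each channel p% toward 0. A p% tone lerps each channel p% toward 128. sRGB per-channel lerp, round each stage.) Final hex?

#7C7680

A 40% shade moves each channel 40% toward 0:
  R: 146 + 0.4×(0−146) = 146 − 58.4 = 87.6 → 88
  G: 32 + 0.4×(0−32) = 32 − 12.8 = 19.2 → 19
  B: 210 − 84 = 126 → 126
After the shade: rgb(88, 19, 126) = #58137E.
A 91% tone moves each channel 91% toward 128:
  R: 88 + 36.4 = 124.4 → 124
  G: 19 + 0.91×(128−19) = 19 + 99.19 = 118.19 → 118
  B: 126 + 1.82 = 127.82 → 128
rgb(124, 118, 128) = #7C7680.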